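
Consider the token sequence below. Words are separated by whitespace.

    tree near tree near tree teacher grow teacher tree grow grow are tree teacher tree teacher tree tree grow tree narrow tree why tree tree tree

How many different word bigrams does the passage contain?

26 tokens → 25 bigram windows in total.
Repeated bigrams (each contributes count−1 duplicates):
  teacher tree: 3
  tree teacher: 3
  tree tree: 3
  near tree: 2
  tree grow: 2
  tree near: 2
9 duplicate windows → 25 − 9 = 16 distinct.

16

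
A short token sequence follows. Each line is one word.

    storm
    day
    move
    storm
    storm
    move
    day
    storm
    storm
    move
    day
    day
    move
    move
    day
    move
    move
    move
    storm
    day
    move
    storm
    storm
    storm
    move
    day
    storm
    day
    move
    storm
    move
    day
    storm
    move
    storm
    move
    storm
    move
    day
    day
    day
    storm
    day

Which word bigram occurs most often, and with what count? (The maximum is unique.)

Bigram frequencies (highest first):
  storm move: 7
  move storm: 6
  move day: 6
  day move: 5
  storm day: 4
  storm storm: 4
  … (3 more, each ≤ 4)

"storm move", 7 times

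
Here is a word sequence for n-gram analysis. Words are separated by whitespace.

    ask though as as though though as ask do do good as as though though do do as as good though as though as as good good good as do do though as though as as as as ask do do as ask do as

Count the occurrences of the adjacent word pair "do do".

Scanning the 44 overlapping bigram windows for "do do":
  position 9–10: do do
  position 16–17: do do
  position 30–31: do do
  position 40–41: do do

4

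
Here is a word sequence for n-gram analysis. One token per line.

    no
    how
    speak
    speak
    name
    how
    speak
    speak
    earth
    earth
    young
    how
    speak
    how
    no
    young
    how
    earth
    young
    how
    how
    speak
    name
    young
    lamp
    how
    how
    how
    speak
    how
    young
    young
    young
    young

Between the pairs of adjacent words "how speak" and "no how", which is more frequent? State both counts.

"how speak": 5 occurrences
"no how": 1 occurrence

"how speak" (5 vs 1)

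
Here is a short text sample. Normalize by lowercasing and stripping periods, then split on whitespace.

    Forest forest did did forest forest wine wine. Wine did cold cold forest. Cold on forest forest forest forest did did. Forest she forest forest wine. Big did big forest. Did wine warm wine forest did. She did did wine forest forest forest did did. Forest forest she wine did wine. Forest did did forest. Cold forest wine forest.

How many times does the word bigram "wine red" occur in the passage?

0

Scanning the 58 overlapping bigram windows for "wine red":
  (none found)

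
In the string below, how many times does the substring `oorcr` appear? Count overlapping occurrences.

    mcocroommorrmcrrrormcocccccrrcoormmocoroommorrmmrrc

Sliding a length-5 window over the 51 characters (47 positions):
  (no match at any position)

0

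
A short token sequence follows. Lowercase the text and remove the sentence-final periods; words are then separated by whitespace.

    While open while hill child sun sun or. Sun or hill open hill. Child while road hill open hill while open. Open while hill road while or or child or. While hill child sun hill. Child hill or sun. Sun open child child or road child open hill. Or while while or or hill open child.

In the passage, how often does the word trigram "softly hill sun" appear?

Scanning the 54 overlapping trigram windows for "softly hill sun":
  (none found)

0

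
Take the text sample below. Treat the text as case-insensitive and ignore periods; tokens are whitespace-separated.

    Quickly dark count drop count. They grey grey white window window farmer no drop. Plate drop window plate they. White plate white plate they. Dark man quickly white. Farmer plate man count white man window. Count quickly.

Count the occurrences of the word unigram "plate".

Scanning the 37 tokens for "plate":
  position 15: plate
  position 18: plate
  position 21: plate
  position 23: plate
  position 30: plate

5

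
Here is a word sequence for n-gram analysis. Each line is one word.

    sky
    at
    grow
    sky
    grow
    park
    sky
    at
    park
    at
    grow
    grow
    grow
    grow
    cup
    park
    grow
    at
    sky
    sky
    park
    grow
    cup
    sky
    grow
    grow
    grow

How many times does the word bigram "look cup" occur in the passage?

Scanning the 26 overlapping bigram windows for "look cup":
  (none found)

0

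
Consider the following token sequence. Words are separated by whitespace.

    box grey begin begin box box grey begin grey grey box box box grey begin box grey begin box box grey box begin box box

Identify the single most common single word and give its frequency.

Unigram frequencies (highest first):
  box: 12
  grey: 7
  begin: 6

"box", 12 times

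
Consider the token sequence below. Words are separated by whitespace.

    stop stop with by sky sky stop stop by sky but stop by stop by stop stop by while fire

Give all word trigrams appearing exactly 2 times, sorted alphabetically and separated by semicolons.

Trigram counts meeting the condition (exactly 2 times):
  stop by stop: 2
  stop stop by: 2

stop by stop; stop stop by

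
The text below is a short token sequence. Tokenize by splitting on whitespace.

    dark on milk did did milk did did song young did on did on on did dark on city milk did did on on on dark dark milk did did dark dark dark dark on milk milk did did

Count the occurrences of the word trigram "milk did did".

5

Scanning the 37 overlapping trigram windows for "milk did did":
  position 3–5: milk did did
  position 6–8: milk did did
  position 20–22: milk did did
  position 28–30: milk did did
  position 37–39: milk did did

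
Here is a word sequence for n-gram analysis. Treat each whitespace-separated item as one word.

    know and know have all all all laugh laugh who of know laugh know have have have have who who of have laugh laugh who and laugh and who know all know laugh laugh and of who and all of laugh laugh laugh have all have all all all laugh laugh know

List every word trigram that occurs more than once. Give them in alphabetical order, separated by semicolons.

all all all; all all laugh; all laugh laugh; have all all; have have have; laugh laugh who

Trigram counts meeting the condition (more than once):
  all all all: 2
  all all laugh: 2
  all laugh laugh: 2
  have all all: 2
  have have have: 2
  laugh laugh who: 2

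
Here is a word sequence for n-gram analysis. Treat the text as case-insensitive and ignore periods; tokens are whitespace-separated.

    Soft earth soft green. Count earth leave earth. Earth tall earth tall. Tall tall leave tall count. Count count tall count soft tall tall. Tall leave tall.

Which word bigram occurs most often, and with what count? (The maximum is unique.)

"tall tall", 4 times

Bigram frequencies (highest first):
  tall tall: 4
  earth tall: 2
  tall leave: 2
  leave tall: 2
  tall count: 2
  count count: 2
  … (12 more, each ≤ 1)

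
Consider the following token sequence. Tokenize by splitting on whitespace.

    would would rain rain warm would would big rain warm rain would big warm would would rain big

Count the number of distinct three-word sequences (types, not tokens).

14

18 tokens → 16 trigram windows in total.
Repeated trigrams (each contributes count−1 duplicates):
  warm would would: 2
  would would rain: 2
2 duplicate windows → 16 − 2 = 14 distinct.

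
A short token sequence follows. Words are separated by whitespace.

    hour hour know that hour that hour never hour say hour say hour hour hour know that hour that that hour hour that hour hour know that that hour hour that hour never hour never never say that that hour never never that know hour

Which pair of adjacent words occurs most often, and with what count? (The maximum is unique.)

"that hour", 8 times

Bigram frequencies (highest first):
  that hour: 8
  hour hour: 6
  hour that: 4
  hour never: 4
  hour know: 3
  know that: 3
  … (10 more, each ≤ 3)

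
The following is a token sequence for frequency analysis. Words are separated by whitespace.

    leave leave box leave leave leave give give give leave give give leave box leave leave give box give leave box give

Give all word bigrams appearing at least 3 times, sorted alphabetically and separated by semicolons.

give give; give leave; leave box; leave give; leave leave

Bigram counts meeting the condition (at least 3 times):
  give give: 3
  give leave: 3
  leave box: 3
  leave give: 3
  leave leave: 4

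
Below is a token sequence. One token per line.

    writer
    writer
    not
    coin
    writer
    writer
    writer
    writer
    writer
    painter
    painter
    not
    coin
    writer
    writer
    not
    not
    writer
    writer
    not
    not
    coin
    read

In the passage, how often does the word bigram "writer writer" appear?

Scanning the 22 overlapping bigram windows for "writer writer":
  position 1–2: writer writer
  position 5–6: writer writer
  position 6–7: writer writer
  position 7–8: writer writer
  position 8–9: writer writer
  position 14–15: writer writer
  position 18–19: writer writer

7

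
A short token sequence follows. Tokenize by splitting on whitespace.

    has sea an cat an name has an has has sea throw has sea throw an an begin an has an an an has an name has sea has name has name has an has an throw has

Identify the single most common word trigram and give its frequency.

Trigram frequencies (highest first):
  an has an: 3
  an name has: 2
  name has an: 2
  has an has: 2
  has sea throw: 2
  has name has: 2
  … (23 more, each ≤ 1)

"an has an", 3 times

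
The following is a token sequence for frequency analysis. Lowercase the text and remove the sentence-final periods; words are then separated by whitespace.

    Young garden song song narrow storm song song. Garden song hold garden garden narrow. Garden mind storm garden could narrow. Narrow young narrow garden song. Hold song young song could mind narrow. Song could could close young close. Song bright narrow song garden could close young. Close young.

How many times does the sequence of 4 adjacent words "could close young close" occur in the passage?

Scanning the 45 overlapping 4-gram windows for "could close young close":
  position 35–38: could close young close
  position 44–47: could close young close

2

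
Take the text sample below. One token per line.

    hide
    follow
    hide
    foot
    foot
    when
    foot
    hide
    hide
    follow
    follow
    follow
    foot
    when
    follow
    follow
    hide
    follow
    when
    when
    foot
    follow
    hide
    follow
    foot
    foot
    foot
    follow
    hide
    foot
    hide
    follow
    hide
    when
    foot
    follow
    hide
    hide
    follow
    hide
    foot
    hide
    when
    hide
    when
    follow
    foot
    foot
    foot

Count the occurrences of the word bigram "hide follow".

6

Scanning the 48 overlapping bigram windows for "hide follow":
  position 1–2: hide follow
  position 9–10: hide follow
  position 17–18: hide follow
  position 23–24: hide follow
  position 31–32: hide follow
  position 38–39: hide follow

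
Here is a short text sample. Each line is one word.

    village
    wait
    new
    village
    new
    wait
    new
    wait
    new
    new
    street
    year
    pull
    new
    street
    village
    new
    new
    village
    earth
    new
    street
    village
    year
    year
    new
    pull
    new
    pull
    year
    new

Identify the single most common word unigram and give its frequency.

Unigram frequencies (highest first):
  new: 12
  village: 5
  year: 4
  wait: 3
  street: 3
  pull: 3
  … (1 more, each ≤ 1)

"new", 12 times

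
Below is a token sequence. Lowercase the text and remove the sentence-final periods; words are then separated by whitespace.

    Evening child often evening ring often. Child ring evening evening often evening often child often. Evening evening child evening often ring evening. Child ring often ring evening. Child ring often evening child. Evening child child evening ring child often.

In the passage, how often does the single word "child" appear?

Scanning the 39 tokens for "child":
  position 2: child
  position 7: child
  position 14: child
  position 18: child
  position 23: child
  position 28: child
  position 32: child
  position 34: child
  position 35: child
  position 38: child

10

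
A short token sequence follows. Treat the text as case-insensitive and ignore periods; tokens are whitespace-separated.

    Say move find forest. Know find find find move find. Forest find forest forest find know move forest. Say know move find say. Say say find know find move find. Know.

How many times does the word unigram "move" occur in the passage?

5

Scanning the 31 tokens for "move":
  position 2: move
  position 9: move
  position 17: move
  position 21: move
  position 29: move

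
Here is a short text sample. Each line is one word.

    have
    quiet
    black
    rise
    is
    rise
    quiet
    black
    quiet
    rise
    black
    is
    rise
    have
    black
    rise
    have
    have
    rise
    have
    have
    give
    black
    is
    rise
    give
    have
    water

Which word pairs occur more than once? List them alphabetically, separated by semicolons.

black is; black rise; have have; is rise; quiet black; rise have

Bigram counts meeting the condition (more than once):
  black is: 2
  black rise: 2
  have have: 2
  is rise: 3
  quiet black: 2
  rise have: 3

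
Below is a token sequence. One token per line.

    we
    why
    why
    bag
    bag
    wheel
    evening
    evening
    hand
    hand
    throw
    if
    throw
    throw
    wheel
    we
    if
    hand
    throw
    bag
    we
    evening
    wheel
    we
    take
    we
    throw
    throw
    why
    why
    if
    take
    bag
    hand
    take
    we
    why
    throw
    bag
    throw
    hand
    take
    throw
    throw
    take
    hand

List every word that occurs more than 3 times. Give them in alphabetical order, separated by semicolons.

Unigram counts meeting the condition (more than 3 times):
  bag: 5
  hand: 6
  take: 5
  throw: 10
  we: 6
  why: 5

bag; hand; take; throw; we; why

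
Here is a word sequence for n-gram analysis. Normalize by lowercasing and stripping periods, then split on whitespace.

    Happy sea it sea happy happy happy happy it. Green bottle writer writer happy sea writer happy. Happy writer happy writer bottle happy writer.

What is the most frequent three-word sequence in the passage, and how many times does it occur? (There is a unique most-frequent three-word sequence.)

Trigram frequencies (highest first):
  happy happy happy: 2
  happy sea it: 1
  sea it sea: 1
  it sea happy: 1
  sea happy happy: 1
  happy happy it: 1
  … (15 more, each ≤ 1)

"happy happy happy", 2 times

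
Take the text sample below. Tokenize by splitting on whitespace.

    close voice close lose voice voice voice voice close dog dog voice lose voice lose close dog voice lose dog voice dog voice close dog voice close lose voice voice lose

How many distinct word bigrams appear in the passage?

12

31 tokens → 30 bigram windows in total.
Repeated bigrams (each contributes count−1 duplicates):
  dog voice: 5
  voice close: 4
  voice lose: 4
  voice voice: 4
  close dog: 3
  lose voice: 3
  close lose: 2
18 duplicate windows → 30 − 18 = 12 distinct.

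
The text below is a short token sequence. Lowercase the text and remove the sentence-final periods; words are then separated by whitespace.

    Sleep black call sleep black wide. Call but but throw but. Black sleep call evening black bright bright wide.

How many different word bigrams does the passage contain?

19 tokens → 18 bigram windows in total.
Repeated bigrams (each contributes count−1 duplicates):
  sleep black: 2
1 duplicate windows → 18 − 1 = 17 distinct.

17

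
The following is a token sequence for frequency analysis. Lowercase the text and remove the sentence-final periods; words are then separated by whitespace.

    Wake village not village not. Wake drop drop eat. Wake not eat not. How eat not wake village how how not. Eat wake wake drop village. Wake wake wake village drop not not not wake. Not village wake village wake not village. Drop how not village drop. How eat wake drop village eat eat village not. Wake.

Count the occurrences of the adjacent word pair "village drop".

Scanning the 56 overlapping bigram windows for "village drop":
  position 30–31: village drop
  position 42–43: village drop
  position 46–47: village drop

3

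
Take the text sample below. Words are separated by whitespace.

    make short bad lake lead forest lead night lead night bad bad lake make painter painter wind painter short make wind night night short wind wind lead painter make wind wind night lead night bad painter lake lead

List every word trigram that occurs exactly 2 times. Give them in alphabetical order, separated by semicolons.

Trigram counts meeting the condition (exactly 2 times):
  lead night bad: 2
  night lead night: 2

lead night bad; night lead night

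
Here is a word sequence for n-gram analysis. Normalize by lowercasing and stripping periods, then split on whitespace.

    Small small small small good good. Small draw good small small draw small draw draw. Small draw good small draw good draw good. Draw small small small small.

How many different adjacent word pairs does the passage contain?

28 tokens → 27 bigram windows in total.
Repeated bigrams (each contributes count−1 duplicates):
  small small: 7
  small draw: 5
  draw good: 4
  draw small: 3
  good small: 3
  good draw: 2
18 duplicate windows → 27 − 18 = 9 distinct.

9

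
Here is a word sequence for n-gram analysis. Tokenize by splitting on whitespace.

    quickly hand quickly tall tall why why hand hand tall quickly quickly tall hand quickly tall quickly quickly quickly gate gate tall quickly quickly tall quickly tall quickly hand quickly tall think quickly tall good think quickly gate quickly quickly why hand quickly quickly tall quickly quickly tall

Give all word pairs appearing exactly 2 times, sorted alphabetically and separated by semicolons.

quickly gate; quickly hand; think quickly; why hand

Bigram counts meeting the condition (exactly 2 times):
  quickly gate: 2
  quickly hand: 2
  think quickly: 2
  why hand: 2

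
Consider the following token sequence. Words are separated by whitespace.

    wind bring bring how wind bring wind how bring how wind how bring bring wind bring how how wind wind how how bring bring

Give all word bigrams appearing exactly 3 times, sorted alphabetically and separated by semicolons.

Bigram counts meeting the condition (exactly 3 times):
  bring bring: 3
  bring how: 3
  how bring: 3
  how wind: 3
  wind bring: 3
  wind how: 3

bring bring; bring how; how bring; how wind; wind bring; wind how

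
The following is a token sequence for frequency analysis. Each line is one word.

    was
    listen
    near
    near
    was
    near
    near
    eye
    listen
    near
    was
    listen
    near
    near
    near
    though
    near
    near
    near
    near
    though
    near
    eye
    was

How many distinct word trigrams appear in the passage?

16

24 tokens → 22 trigram windows in total.
Repeated trigrams (each contributes count−1 duplicates):
  near near near: 3
  listen near near: 2
  near near though: 2
  near though near: 2
  was listen near: 2
6 duplicate windows → 22 − 6 = 16 distinct.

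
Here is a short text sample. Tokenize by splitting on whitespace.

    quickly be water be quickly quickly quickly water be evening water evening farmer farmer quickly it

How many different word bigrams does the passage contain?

13

16 tokens → 15 bigram windows in total.
Repeated bigrams (each contributes count−1 duplicates):
  quickly quickly: 2
  water be: 2
2 duplicate windows → 15 − 2 = 13 distinct.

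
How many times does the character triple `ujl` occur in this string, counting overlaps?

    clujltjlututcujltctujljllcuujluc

4

Sliding a length-3 window over the 32 characters (30 positions):
  position 3–5: ujl
  position 14–16: ujl
  position 20–22: ujl
  position 28–30: ujl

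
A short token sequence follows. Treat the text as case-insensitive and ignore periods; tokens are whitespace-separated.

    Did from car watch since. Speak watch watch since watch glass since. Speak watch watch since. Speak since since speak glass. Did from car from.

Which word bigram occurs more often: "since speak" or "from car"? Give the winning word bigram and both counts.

"since speak" (4 vs 2)

"since speak": 4 occurrences
"from car": 2 occurrences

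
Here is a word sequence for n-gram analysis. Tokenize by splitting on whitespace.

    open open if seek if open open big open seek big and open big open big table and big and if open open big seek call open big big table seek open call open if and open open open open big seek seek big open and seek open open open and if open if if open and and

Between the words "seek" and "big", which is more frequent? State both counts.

"big" (10 vs 7)

"seek": 7 occurrences
"big": 10 occurrences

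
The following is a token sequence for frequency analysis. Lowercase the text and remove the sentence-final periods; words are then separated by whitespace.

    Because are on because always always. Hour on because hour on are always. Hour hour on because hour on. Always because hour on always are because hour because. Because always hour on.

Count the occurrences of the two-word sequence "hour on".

6

Scanning the 31 overlapping bigram windows for "hour on":
  position 7–8: hour on
  position 10–11: hour on
  position 15–16: hour on
  position 18–19: hour on
  position 22–23: hour on
  position 31–32: hour on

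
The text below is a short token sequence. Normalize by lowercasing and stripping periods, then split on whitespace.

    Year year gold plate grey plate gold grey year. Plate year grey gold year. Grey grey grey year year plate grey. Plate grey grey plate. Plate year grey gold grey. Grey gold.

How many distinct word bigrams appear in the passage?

32 tokens → 31 bigram windows in total.
Repeated bigrams (each contributes count−1 duplicates):
  grey grey: 4
  grey gold: 3
  grey plate: 3
  plate grey: 3
  year grey: 3
  gold grey: 2
  grey year: 2
  plate year: 2
  … (2 more repeated)
16 duplicate windows → 31 − 16 = 15 distinct.

15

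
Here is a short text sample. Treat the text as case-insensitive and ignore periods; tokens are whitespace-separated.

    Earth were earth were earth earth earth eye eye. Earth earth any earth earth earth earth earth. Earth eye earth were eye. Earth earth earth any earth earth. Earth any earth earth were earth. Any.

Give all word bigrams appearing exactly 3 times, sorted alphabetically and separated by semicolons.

any earth; eye earth; were earth

Bigram counts meeting the condition (exactly 3 times):
  any earth: 3
  eye earth: 3
  were earth: 3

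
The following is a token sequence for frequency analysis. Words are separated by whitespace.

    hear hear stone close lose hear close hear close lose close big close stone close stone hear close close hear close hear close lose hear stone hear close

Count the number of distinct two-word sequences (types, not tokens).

13

28 tokens → 27 bigram windows in total.
Repeated bigrams (each contributes count−1 duplicates):
  hear close: 6
  close hear: 3
  close lose: 3
  close stone: 2
  hear stone: 2
  lose hear: 2
  stone close: 2
  stone hear: 2
14 duplicate windows → 27 − 14 = 13 distinct.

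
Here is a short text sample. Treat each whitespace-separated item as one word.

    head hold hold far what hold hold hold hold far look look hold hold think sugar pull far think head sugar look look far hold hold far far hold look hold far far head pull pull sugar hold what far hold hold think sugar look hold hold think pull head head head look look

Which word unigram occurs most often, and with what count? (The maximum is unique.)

"hold", 17 times

Unigram frequencies (highest first):
  hold: 17
  far: 9
  look: 8
  head: 6
  think: 4
  sugar: 4
  … (2 more, each ≤ 4)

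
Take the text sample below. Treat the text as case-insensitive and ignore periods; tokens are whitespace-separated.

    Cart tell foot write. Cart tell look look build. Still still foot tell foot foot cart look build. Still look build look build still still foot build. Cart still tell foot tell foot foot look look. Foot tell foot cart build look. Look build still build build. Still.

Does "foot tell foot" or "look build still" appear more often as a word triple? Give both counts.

"foot tell foot": 3 occurrences
"look build still": 4 occurrences

"look build still" (4 vs 3)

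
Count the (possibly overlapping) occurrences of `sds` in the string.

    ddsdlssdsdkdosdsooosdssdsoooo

4

Sliding a length-3 window over the 29 characters (27 positions):
  position 7–9: sds
  position 14–16: sds
  position 20–22: sds
  position 23–25: sds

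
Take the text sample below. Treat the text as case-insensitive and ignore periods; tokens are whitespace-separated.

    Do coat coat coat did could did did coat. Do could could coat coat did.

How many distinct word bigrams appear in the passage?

15 tokens → 14 bigram windows in total.
Repeated bigrams (each contributes count−1 duplicates):
  coat coat: 3
  coat did: 2
3 duplicate windows → 14 − 3 = 11 distinct.

11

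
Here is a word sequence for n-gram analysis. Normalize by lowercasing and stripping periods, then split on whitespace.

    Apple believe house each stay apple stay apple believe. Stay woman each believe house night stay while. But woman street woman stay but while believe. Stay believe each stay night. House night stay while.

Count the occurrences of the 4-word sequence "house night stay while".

2

Scanning the 31 overlapping 4-gram windows for "house night stay while":
  position 14–17: house night stay while
  position 31–34: house night stay while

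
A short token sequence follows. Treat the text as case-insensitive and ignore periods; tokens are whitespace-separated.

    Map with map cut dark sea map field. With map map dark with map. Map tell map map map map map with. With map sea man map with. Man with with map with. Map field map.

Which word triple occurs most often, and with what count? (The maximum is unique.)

"map map map", 3 times

Trigram frequencies (highest first):
  map map map: 3
  map with map: 2
  with map map: 2
  with with map: 2
  with map cut: 1
  map cut dark: 1
  … (23 more, each ≤ 1)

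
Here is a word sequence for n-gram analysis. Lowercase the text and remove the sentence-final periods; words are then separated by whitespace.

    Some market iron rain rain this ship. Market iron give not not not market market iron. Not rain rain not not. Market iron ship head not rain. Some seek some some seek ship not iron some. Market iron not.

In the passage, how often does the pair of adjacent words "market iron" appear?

Scanning the 38 overlapping bigram windows for "market iron":
  position 2–3: market iron
  position 8–9: market iron
  position 15–16: market iron
  position 22–23: market iron
  position 37–38: market iron

5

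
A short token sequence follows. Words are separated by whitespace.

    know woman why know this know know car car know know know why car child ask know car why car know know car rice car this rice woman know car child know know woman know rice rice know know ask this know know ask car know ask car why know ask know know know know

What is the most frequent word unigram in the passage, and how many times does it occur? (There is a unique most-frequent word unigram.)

Unigram frequencies (highest first):
  know: 24
  car: 10
  ask: 5
  why: 4
  rice: 4
  woman: 3
  … (2 more, each ≤ 3)

"know", 24 times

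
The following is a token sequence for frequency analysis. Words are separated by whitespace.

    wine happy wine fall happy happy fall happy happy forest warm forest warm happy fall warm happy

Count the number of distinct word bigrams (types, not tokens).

11

17 tokens → 16 bigram windows in total.
Repeated bigrams (each contributes count−1 duplicates):
  fall happy: 2
  forest warm: 2
  happy fall: 2
  happy happy: 2
  warm happy: 2
5 duplicate windows → 16 − 5 = 11 distinct.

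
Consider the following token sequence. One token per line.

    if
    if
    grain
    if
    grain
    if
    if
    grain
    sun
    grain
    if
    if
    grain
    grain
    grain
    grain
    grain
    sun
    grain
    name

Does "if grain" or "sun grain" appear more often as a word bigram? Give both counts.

"if grain": 4 occurrences
"sun grain": 2 occurrences

"if grain" (4 vs 2)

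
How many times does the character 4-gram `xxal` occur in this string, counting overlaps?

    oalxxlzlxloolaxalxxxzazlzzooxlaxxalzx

Sliding a length-4 window over the 37 characters (34 positions):
  position 32–35: xxal

1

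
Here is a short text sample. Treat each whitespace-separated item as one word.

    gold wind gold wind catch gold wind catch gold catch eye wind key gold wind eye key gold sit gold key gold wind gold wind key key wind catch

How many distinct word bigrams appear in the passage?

16

29 tokens → 28 bigram windows in total.
Repeated bigrams (each contributes count−1 duplicates):
  gold wind: 6
  key gold: 3
  wind catch: 3
  catch gold: 2
  wind gold: 2
  wind key: 2
12 duplicate windows → 28 − 12 = 16 distinct.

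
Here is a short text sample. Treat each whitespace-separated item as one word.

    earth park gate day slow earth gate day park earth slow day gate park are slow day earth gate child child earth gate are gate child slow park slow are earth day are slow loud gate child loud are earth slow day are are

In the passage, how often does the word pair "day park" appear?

1

Scanning the 43 overlapping bigram windows for "day park":
  position 8–9: day park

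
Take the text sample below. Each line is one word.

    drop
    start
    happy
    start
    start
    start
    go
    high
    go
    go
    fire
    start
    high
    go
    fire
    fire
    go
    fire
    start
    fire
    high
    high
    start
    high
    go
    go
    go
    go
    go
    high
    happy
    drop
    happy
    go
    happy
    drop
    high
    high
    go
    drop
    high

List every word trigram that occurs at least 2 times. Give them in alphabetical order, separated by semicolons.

go fire start; go go go; high go go; start high go

Trigram counts meeting the condition (at least 2 times):
  go fire start: 2
  go go go: 3
  high go go: 2
  start high go: 2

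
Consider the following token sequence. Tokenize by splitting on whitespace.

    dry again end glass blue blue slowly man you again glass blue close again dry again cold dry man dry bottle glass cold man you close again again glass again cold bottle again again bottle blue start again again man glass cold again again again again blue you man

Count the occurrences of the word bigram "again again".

Scanning the 48 overlapping bigram windows for "again again":
  position 27–28: again again
  position 33–34: again again
  position 38–39: again again
  position 43–44: again again
  position 44–45: again again
  position 45–46: again again

6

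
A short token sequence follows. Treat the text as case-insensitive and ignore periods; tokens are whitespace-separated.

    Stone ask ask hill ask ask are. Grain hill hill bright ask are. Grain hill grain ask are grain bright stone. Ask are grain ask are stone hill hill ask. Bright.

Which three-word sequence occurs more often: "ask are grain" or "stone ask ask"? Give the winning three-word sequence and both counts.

"ask are grain" (4 vs 1)

"ask are grain": 4 occurrences
"stone ask ask": 1 occurrence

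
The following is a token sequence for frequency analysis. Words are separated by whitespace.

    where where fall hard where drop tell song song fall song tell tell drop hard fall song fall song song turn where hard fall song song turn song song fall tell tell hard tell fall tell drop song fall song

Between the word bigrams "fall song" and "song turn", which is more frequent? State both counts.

"fall song" (5 vs 2)

"fall song": 5 occurrences
"song turn": 2 occurrences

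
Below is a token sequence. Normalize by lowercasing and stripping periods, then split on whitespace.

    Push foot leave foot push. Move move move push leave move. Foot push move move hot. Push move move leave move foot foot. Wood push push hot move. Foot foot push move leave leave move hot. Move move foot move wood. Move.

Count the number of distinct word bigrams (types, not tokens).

42 tokens → 41 bigram windows in total.
Repeated bigrams (each contributes count−1 duplicates):
  move move: 5
  move foot: 4
  push move: 4
  foot push: 3
  leave move: 3
  foot foot: 2
  hot move: 2
  move hot: 2
  … (1 more repeated)
18 duplicate windows → 41 − 18 = 23 distinct.

23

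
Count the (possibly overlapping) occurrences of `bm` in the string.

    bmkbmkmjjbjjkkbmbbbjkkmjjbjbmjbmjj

5

Sliding a length-2 window over the 34 characters (33 positions):
  position 1–2: bm
  position 4–5: bm
  position 15–16: bm
  position 28–29: bm
  position 31–32: bm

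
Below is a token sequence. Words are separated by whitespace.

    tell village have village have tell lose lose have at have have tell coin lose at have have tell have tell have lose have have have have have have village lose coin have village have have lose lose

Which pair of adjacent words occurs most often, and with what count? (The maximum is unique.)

Bigram frequencies (highest first):
  have have: 8
  have tell: 4
  village have: 3
  have village: 3
  lose lose: 2
  lose have: 2
  … (12 more, each ≤ 2)

"have have", 8 times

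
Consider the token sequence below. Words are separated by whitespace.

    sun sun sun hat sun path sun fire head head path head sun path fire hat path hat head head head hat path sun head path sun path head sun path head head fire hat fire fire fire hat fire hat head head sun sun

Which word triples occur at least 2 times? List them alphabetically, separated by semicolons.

Trigram counts meeting the condition (at least 2 times):
  fire hat fire: 2
  hat head head: 2
  head sun path: 2
  path head sun: 2
  sun path head: 2

fire hat fire; hat head head; head sun path; path head sun; sun path head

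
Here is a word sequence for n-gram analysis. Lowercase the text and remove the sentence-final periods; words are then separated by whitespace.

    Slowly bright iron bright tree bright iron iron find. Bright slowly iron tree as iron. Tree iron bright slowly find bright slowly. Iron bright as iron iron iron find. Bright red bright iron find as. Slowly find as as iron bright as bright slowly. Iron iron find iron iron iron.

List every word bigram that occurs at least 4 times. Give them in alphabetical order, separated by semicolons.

Bigram counts meeting the condition (at least 4 times):
  bright slowly: 4
  iron bright: 4
  iron find: 4
  iron iron: 6

bright slowly; iron bright; iron find; iron iron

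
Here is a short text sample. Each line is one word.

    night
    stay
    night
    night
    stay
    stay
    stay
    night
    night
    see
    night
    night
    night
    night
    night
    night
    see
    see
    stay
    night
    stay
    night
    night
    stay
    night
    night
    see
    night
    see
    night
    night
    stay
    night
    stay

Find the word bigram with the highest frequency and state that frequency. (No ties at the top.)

Bigram frequencies (highest first):
  night night: 10
  night stay: 6
  stay night: 6
  night see: 4
  see night: 3
  stay stay: 2
  … (2 more, each ≤ 1)

"night night", 10 times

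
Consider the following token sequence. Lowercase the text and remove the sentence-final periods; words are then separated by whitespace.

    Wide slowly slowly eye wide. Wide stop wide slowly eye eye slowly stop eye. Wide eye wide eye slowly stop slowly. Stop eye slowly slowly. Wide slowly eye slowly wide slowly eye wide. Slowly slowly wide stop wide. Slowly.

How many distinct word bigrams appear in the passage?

39 tokens → 38 bigram windows in total.
Repeated bigrams (each contributes count−1 duplicates):
  wide slowly: 6
  eye slowly: 4
  eye wide: 4
  slowly eye: 4
  slowly slowly: 3
  slowly stop: 3
  slowly wide: 3
  stop eye: 2
  … (3 more repeated)
24 duplicate windows → 38 − 24 = 14 distinct.

14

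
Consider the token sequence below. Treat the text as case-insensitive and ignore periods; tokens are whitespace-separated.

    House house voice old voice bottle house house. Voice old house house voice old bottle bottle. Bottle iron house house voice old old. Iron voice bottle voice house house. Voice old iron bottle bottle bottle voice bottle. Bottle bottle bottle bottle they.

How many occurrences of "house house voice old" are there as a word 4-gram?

5

Scanning the 39 overlapping 4-gram windows for "house house voice old":
  position 1–4: house house voice old
  position 7–10: house house voice old
  position 11–14: house house voice old
  position 19–22: house house voice old
  position 28–31: house house voice old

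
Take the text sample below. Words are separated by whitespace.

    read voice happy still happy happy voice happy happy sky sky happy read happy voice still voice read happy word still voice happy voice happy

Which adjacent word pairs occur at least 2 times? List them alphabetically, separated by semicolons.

happy happy; happy voice; read happy; still voice; voice happy

Bigram counts meeting the condition (at least 2 times):
  happy happy: 2
  happy voice: 3
  read happy: 2
  still voice: 2
  voice happy: 4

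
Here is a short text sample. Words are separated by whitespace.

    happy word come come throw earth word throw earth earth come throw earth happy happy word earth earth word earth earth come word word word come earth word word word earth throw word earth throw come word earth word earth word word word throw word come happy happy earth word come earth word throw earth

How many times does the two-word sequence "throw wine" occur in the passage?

Scanning the 54 overlapping bigram windows for "throw wine":
  (none found)

0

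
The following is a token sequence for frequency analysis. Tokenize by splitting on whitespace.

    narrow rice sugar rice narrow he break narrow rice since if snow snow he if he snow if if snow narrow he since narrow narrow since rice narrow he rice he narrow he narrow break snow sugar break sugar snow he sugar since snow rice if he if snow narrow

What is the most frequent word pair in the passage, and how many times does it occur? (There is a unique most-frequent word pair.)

"narrow he", 4 times

Bigram frequencies (highest first):
  narrow he: 4
  if snow: 3
  narrow rice: 2
  rice narrow: 2
  snow he: 2
  he if: 2
  … (31 more, each ≤ 2)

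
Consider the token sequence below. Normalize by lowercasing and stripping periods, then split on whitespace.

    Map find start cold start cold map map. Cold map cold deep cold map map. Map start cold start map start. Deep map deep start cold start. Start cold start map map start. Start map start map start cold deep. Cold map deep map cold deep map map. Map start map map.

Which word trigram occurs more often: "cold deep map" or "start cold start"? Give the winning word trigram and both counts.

"cold deep map": 1 occurrence
"start cold start": 4 occurrences

"start cold start" (4 vs 1)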